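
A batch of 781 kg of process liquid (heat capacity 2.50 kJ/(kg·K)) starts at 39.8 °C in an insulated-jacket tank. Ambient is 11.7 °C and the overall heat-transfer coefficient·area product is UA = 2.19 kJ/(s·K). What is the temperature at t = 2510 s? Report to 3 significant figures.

13.4 °C

First-law balance (no shaft work): M c_p dT/dt = −UA(T − T_amb).
dT/dt = (T_ss − T)/τ with T_ss = T_amb = 11.700 °C, τ = M c_p/UA = 781·2.50/2.19 = 891.55 s.
T approaches T_ss exponentially: T(t) = T_ss + (T₀ − T_ss) e^(−t/τ).
T(2510) = 11.700 + (28.100)·0.059886 = 13.383 °C.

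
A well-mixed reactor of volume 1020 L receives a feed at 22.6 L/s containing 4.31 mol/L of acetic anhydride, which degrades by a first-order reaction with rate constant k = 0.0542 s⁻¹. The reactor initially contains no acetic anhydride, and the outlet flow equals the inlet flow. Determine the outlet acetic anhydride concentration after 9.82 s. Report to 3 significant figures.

0.660 mol/L

Accumulation = in − out − consumed: V dC/dt = Q C_in − Q C − k V C.
This is linear with rate a = Q/V + k = 0.076357 s⁻¹.
C_ss = Q C_in/(Q + kV) = 1.2507 mol/L; C(t) = C_ss + (C₀ − C_ss) e^(−a t).
C(9.82) = 1.2507 + (-1.2507)·e^(−0.076357·9.82) = 1.2507 + (-1.2507)·0.47245 = 0.65978 mol/L.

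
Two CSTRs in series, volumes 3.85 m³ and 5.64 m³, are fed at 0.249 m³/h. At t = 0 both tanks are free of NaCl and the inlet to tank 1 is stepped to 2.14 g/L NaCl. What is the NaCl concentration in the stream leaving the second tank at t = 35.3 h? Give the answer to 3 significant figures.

1.19 g/L

Time constants: τᵢ = Vᵢ/Q for each well-mixed tank.
τ₁ = 3.85/0.249 = 15.462 h; τ₂ = 5.64/0.249 = 22.651 h.
Solving the cascade with C₁(0)=C₂(0)=0 gives C₂(t) = C_in[1 − (τ₁ e^(−t/τ₁) − τ₂ e^(−t/τ₂))/(τ₁ − τ₂)].
At t = 35.3: e^(−t/τ₁) = 0.10197, e^(−t/τ₂) = 0.21046.
C₂ = 2.14·[1 − (15.462·0.10197 − 22.651·0.21046)/(-7.1888)] = 2.14·0.55620 = 1.1903 g/L.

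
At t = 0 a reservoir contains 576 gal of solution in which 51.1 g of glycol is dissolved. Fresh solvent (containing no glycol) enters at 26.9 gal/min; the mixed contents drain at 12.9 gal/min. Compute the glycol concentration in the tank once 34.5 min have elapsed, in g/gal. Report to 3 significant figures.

0.0275 g/gal

Let m(t) be the amount of glycol. Volume: V(t) = V₀ + (Q_in − Q_out) t = 576 + 14.000 t; V(34.5) = 1059.0 gal.
Solute balance: dm/dt = 0 − Q_out C = −Q_out m/V(t).
dm/m = −Q_out dt/(V₀ + 14.000 t); integrating gives ln(m/m₀) = −(Q_out/(Q_in−Q_out)) ln(V/V₀).
m = m₀ (V₀/V)^(Q_out/(Q_in−Q_out)) = 51.1 × (576/1059.0)^(0.92143) = 29.156 g.
C = m/V = 29.156/1059.0 = 0.027532 g/gal.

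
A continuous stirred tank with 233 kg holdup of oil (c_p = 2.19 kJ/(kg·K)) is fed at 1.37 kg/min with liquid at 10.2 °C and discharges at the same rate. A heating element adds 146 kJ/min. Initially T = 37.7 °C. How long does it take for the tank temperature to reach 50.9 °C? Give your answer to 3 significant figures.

166 min

M c_p dT/dt = ṁ c_p (T_in − T) + Q̇.
τ = M/ṁ = 170.07 min; T_ss = T_in + Q̇/(ṁ c_p) = 58.862 °C.
T(t) = T_ss + (T₀ − T_ss) e^(−t/τ). Set T = 50.9:
e^(−t/τ) = (50.9 − 58.862)/(37.7 − 58.862) = 0.37623
t = −170.07 · ln(0.37623) = 166.25 min.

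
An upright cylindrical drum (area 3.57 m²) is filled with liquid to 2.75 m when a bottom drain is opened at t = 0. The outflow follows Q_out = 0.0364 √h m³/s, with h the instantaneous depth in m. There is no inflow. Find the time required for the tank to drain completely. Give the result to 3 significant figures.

A dh/dt = −Q_out = −0.0364 √h.
Separate and integrate: 2(√h − √h₀) = −(0.0364/A) t.
Set h = 0: 2√h₀ = (0.0364/A) t_empty ⇒ t_empty = 2A√h₀/0.0364.
t_empty = 2·3.57·√2.75/0.0364 = 7.1400·1.6583/0.0364 = 325.28 s.

325 s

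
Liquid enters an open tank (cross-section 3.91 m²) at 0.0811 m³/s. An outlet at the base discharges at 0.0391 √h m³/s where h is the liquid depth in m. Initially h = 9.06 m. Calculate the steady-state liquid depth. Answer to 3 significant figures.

4.30 m

Level balance: A dh/dt = 0.0811 − 0.0391 √h. Setting dh/dt = 0:
Q_in = 0.0391 √h_ss ⇒ √h_ss = 0.0811/0.0391 = 2.0742.
h_ss = 2.0742² = 4.3022 m. (Since h₀ = 9.06 m > h_ss, the level will fall toward this value.)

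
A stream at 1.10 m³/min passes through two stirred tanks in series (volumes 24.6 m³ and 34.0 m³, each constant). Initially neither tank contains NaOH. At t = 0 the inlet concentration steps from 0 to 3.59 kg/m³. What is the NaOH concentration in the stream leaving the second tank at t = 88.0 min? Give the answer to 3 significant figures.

3.02 kg/m³

Time constants: τᵢ = Vᵢ/Q for each well-mixed tank.
τ₁ = 24.6/1.10 = 22.364 min; τ₂ = 34.0/1.10 = 30.909 min.
Tank 1: C₁ = C_in(1 − e^(−t/τ₁)). Tank 2 (τ₁ ≠ τ₂): C₂ = C_in[1 − (τ₁ e^(−t/τ₁) − τ₂ e^(−t/τ₂))/(τ₁ − τ₂)].
At t = 88.0: e^(−t/τ₁) = 0.019546, e^(−t/τ₂) = 0.058015.
C₂ = 3.59·[1 − (22.364·0.019546 − 30.909·0.058015)/(-8.5455)] = 3.59·0.84131 = 3.0203 kg/m³.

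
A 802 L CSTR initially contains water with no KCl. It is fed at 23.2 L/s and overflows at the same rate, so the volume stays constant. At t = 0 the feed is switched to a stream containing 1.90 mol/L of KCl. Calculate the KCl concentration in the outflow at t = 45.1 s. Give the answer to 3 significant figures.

1.38 mol/L

Transient balance on the dissolved component: V dC/dt = Q(C_in − C).
So dC/dt = (C_in − C)/τ with τ = V/Q = 802/23.2 = 34.569 s.
C approaches C_in exponentially: C(t) = C_in + (C₀ − C_in) e^(−t/τ).
C(45.1) = 1.90 + (0 − 1.90)·e^(−45.1/34.569) = 1.90 + (-1.9000)·0.27127 = 1.3846 mol/L.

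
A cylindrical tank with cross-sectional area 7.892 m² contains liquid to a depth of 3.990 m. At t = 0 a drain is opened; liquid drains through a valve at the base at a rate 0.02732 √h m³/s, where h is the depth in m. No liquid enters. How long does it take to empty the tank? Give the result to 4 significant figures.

1154 s

A dh/dt = −Q_out = −0.02732 √h.
This is separable: 2 d(√h)/dt = −0.02732/A, so √h = √h₀ − (0.02732/(2A)) t.
Set h = 0: 2√h₀ = (0.02732/A) t_empty ⇒ t_empty = 2A√h₀/0.02732.
t_empty = 2·7.892·√3.990/0.02732 = 15.7840·1.99750/0.02732 = 1154.05 s.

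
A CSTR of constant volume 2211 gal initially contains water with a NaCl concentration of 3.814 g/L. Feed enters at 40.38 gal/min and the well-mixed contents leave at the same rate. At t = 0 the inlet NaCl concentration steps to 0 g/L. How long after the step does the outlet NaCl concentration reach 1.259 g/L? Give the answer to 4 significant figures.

Species balance: V dC/dt = Q(C_in − C) ⇒ τ = V/Q = 54.7548 min.
C(t) = C_in + (C₀ − C_in) e^(−t/τ). Set C = 1.259 and solve for t:
e^(−t/τ) = (C − C_in)/(C₀ − C_in) = (1.259 − 0)/(3.814 − 0) = 0.330100
t = −τ ln(…) = 54.7548 × 1.10836 = 60.6881 min.

60.69 min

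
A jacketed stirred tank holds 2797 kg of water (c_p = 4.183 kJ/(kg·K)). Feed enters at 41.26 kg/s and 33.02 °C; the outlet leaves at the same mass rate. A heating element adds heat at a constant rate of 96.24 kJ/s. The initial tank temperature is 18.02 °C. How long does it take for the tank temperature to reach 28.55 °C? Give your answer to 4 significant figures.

76.58 s

Energy balance: M c_p dT/dt = ṁ c_p (T_in − T) + 96.24.
τ = M/ṁ = 67.7896 s; T_ss = T_in + Q̇/(ṁ c_p) = 33.5776 °C.
T(t) = T_ss + (T₀ − T_ss) e^(−t/τ). Set T = 28.55:
e^(−t/τ) = (28.55 − 33.5776)/(18.02 − 33.5776) = 0.323161
t = −67.7896 · ln(0.323161) = 76.5754 s.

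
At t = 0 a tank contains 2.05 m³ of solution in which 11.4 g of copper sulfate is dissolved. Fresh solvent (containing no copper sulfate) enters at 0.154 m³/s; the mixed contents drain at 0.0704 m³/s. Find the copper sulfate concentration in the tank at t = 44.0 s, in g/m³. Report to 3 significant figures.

Total volume: dV/dt = Q_in − Q_out = 0.083600 m³/s, so V(t) = 2.05 + 0.083600 t and V(44.0) = 5.7284 m³.
No copper sulfate enters, so dm/dt = −Q_out · (m/V).
dm/m = −Q_out dt/(V₀ + 0.083600 t); integrating gives ln(m/m₀) = −(Q_out/(Q_in−Q_out)) ln(V/V₀).
m = m₀ (V₀/V)^(Q_out/(Q_in−Q_out)) = 11.4 × (2.05/5.7284)^(0.84211) = 4.7983 g.
C = m/V = 4.7983/5.7284 = 0.83764 g/m³.

0.838 g/m³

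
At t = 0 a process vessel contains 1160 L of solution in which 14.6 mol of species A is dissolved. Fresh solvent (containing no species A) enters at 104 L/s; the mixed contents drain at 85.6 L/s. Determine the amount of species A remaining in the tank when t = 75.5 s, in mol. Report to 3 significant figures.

Let m(t) be the amount of species A. Volume: V(t) = V₀ + (Q_in − Q_out) t = 1160 + 18.400 t; V(75.5) = 2549.2 L.
Species balance (pure solvent in): dm/dt = −Q_out · m/V(t).
dm/m = −Q_out dt/(V₀ + 18.400 t); integrating gives ln(m/m₀) = −(Q_out/(Q_in−Q_out)) ln(V/V₀).
m = m₀ (V₀/V)^(Q_out/(Q_in−Q_out)) = 14.6 × (1160/2549.2)^(4.6522) = 0.37459 mol.

0.375 mol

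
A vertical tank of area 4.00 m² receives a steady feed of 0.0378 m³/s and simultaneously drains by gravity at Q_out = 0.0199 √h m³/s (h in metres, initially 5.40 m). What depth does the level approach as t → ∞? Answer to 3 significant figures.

Volume balance on the tank: A dh/dt = Q_in − 0.0199 √h. At steady state dh/dt = 0:
Q_in = 0.0199 √h_ss ⇒ √h_ss = 0.0378/0.0199 = 1.8995.
h_ss = 1.8995² = 3.6081 m. (Since h₀ = 5.40 m > h_ss, the level will fall toward this value.)

3.61 m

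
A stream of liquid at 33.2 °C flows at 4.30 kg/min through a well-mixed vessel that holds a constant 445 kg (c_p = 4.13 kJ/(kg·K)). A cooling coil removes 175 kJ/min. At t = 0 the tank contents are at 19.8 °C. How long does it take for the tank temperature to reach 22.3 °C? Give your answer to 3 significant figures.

126 min

M c_p dT/dt = ṁ c_p (T_in − T) − Q̇.
τ = M/ṁ = 103.49 min; T_ss = T_in − Q̇/(ṁ c_p) = 23.346 °C.
T(t) = T_ss + (T₀ − T_ss) e^(−t/τ). Set T = 22.3:
e^(−t/τ) = (22.3 − 23.346)/(19.8 − 23.346) = 0.29495
t = −103.49 · ln(0.29495) = 126.35 min.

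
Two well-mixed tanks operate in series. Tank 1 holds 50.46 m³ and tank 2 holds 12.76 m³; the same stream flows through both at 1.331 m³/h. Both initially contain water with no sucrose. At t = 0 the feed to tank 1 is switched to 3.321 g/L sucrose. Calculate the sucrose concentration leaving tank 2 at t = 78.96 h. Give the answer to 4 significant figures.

2.768 g/L

Each tank obeys Vᵢ dCᵢ/dt = Q(Cᵢ₋₁ − Cᵢ), so τᵢ = Vᵢ/Q.
τ₁ = 50.46/1.331 = 37.9113 h; τ₂ = 12.76/1.331 = 9.58678 h.
Tank 1: C₁ = C_in(1 − e^(−t/τ₁)). Tank 2 (τ₁ ≠ τ₂): C₂ = C_in[1 − (τ₁ e^(−t/τ₁) − τ₂ e^(−t/τ₂))/(τ₁ − τ₂)].
At t = 78.96: e^(−t/τ₁) = 0.124587, e^(−t/τ₂) = 0.000264851.
C₂ = 3.321·[1 − (37.9113·0.124587 − 9.58678·0.000264851)/(28.3246)] = 3.321·0.833335 = 2.76751 g/L.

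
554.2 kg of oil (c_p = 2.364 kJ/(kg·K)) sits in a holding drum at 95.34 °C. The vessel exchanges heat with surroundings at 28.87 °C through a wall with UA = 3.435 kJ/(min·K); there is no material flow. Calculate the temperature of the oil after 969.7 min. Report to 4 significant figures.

M c_p dT/dt = −UA(T − T_amb).
dT/dt = (T_ss − T)/τ with T_ss = T_amb = 28.8700 °C, τ = M c_p/UA = 554.2·2.364/3.435 = 381.406 min.
T approaches T_ss exponentially: T(t) = T_ss + (T₀ − T_ss) e^(−t/τ).
T(969.7) = 28.8700 + (66.4700)·0.0786745 = 34.0995 °C.

34.10 °C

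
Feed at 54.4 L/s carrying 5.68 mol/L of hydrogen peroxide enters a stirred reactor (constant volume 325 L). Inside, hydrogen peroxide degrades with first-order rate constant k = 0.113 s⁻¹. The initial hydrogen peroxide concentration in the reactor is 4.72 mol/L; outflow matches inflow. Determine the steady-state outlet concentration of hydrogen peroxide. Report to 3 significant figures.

Accumulation = in − out − consumed: V dC/dt = Q C_in − Q C − k V C.
At steady state: 0 = Q C_in − (Q + kV) C_ss, so C_ss = Q C_in/(Q + kV).
C_ss = 54.4·5.68/(54.4 + 0.113·325) = 308.99/91.125 = 3.3909 mol/L.

3.39 mol/L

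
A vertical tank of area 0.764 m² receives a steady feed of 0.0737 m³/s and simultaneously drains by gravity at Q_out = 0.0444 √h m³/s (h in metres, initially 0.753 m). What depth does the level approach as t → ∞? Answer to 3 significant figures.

Level balance: A dh/dt = 0.0737 − 0.0444 √h. Setting dh/dt = 0:
Q_in = 0.0444 √h_ss ⇒ √h_ss = 0.0737/0.0444 = 1.6599.
h_ss = 1.6599² = 2.7553 m. (Since h₀ = 0.753 m < h_ss, the level will rise toward this value.)

2.76 m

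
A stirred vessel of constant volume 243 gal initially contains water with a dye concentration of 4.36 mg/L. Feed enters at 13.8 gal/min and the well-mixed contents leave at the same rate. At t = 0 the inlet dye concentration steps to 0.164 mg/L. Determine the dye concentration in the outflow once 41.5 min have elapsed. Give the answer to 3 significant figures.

Mass balance on the solute (V constant): V dC/dt = Q(C_in − C).
So dC/dt = (C_in − C)/τ with τ = V/Q = 243/13.8 = 17.609 min.
C approaches C_in exponentially: C(t) = C_in + (C₀ − C_in) e^(−t/τ).
C(41.5) = 0.164 + (4.36 − 0.164)·e^(−41.5/17.609) = 0.164 + (4.1960)·0.094724 = 0.56146 mg/L.

0.561 mg/L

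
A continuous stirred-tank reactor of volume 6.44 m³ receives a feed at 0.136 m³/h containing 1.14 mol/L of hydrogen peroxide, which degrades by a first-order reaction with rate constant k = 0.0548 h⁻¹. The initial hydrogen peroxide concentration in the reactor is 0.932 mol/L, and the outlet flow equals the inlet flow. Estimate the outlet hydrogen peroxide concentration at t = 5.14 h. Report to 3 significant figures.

0.733 mol/L

Accumulation = in − out − consumed: V dC/dt = Q C_in − Q C − k V C.
This is linear with rate a = Q/V + k = 0.075918 h⁻¹.
C_ss = Q C_in/(Q + kV) = 0.31711 mol/L; C(t) = C_ss + (C₀ − C_ss) e^(−a t).
C(5.14) = 0.31711 + (0.61489)·e^(−0.075918·5.14) = 0.31711 + (0.61489)·0.67691 = 0.73334 mol/L.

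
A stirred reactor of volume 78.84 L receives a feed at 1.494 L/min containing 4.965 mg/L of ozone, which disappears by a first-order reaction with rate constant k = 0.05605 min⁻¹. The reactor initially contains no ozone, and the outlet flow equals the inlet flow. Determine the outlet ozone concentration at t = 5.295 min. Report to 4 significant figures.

0.4112 mg/L

V dC/dt = Q(C_in − C) − k V C.
This is linear with rate a = Q/V + k = 0.0749998 min⁻¹.
C_ss = Q C_in/(Q + kV) = 1.25448 mg/L; C(t) = C_ss + (C₀ − C_ss) e^(−a t).
C(5.295) = 1.25448 + (-1.25448)·e^(−0.0749998·5.295) = 1.25448 + (-1.25448)·0.672251 = 0.411154 mg/L.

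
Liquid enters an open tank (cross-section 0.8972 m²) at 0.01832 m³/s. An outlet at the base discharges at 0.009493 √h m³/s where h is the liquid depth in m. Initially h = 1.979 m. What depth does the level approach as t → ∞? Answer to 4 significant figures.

3.724 m

A dh/dt = Q_in − 0.009493 √h. Steady state requires inflow = outflow:
Q_in = 0.009493 √h_ss ⇒ √h_ss = 0.01832/0.009493 = 1.92984.
h_ss = 1.92984² = 3.72429 m. (Since h₀ = 1.979 m < h_ss, the level will rise toward this value.)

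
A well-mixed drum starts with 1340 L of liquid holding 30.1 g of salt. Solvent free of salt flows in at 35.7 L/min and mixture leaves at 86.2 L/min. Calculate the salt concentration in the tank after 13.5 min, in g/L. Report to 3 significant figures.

Let m(t) be the amount of salt. Volume: V(t) = V₀ + (Q_in − Q_out) t = 1340 − 50.500 t; V(13.5) = 658.25 L.
No salt enters, so dm/dt = −Q_out · (m/V).
dm/m = −Q_out dt/(V₀ − 50.500 t); integrating gives ln(m/m₀) = −(Q_out/(Q_in−Q_out)) ln(V/V₀).
m = m₀ (V₀/V)^(Q_out/(Q_in−Q_out)) = 30.1 × (1340/658.25)^(-1.7069) = 8.9457 g.
C = m/V = 8.9457/658.25 = 0.013590 g/L.

0.0136 g/L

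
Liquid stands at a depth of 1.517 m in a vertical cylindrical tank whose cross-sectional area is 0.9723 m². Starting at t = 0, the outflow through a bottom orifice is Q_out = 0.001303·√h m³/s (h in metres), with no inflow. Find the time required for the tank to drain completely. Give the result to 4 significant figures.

With no inflow, A dh/dt = −0.001303 √h.
Separate and integrate: 2(√h − √h₀) = −(0.001303/A) t.
Tank is empty when √h = 0: t_empty = 2A√h₀/0.001303.
t_empty = 2·0.9723·√1.517/0.001303 = 1.94460·1.23167/0.001303 = 1838.14 s.

1838 s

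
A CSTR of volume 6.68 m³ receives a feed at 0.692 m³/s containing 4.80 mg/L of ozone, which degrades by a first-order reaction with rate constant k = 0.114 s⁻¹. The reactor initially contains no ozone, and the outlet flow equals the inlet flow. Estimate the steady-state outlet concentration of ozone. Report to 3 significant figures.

Accumulation = in − out − consumed: V dC/dt = Q C_in − Q C − k V C.
At steady state: 0 = Q C_in − (Q + kV) C_ss, so C_ss = Q C_in/(Q + kV).
C_ss = 0.692·4.80/(0.692 + 0.114·6.68) = 3.3216/1.4535 = 2.2852 mg/L.

2.29 mg/L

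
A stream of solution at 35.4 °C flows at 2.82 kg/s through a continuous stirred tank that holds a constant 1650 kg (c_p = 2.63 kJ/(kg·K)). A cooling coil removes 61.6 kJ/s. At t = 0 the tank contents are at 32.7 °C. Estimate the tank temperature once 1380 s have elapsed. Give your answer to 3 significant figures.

Heat balance on the well-mixed liquid: M c_p dT/dt = ṁ c_p (T_in − T) − 61.6.
Rearrange: dT/dt = (T_ss − T)/τ with τ = M/ṁ = 585.11 s and T_ss = T_in − Q̇/(ṁ c_p) = 27.094 °C.
T approaches T_ss exponentially: T(t) = T_ss + (T₀ − T_ss) e^(−t/τ).
T(1380) = 27.094 + (5.6057)·e^(−1380/585.11) = 27.094 + (5.6057)·0.094558 = 27.624 °C.

27.6 °C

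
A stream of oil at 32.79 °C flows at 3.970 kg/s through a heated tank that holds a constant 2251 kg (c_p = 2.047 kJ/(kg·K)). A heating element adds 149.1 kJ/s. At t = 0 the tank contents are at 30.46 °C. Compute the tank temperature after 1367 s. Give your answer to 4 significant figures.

M c_p dT/dt = ṁ c_p (T_in − T) + Q̇.
Rearrange: dT/dt = (T_ss − T)/τ with τ = M/ṁ = 567.003 s and T_ss = T_in + Q̇/(ṁ c_p) = 51.1372 °C.
Solution: T(t) = T_ss + (T₀ − T_ss) e^(−t/τ).
T(1367) = 51.1372 + (-20.6772)·e^(−1367/567.003) = 51.1372 + (-20.6772)·0.0897323 = 49.2818 °C.

49.28 °C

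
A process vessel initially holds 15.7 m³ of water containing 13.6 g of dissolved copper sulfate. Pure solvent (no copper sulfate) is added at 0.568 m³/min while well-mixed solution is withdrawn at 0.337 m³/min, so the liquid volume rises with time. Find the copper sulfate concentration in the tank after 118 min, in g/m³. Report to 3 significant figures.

Let m(t) be the amount of copper sulfate. Volume: V(t) = V₀ + (Q_in − Q_out) t = 15.7 + 0.23100 t; V(118) = 42.958 m³.
No copper sulfate enters, so dm/dt = −Q_out · (m/V).
dm/m = −Q_out dt/(V₀ + 0.23100 t); integrating gives ln(m/m₀) = −(Q_out/(Q_in−Q_out)) ln(V/V₀).
m = m₀ (V₀/V)^(Q_out/(Q_in−Q_out)) = 13.6 × (15.7/42.958)^(1.4589) = 3.1318 g.
C = m/V = 3.1318/42.958 = 0.072905 g/m³.

0.0729 g/m³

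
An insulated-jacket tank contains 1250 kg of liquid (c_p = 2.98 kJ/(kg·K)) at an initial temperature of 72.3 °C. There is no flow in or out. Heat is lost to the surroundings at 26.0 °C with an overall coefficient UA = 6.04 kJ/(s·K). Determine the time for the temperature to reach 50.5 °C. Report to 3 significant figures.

Lumped-capacitance energy balance: M c_p dT/dt = UA(T_amb − T).
τ = M c_p/UA = 616.72 s; T_ss = T_amb = 26.000 °C.
T(t) = T_ss + (T₀ − T_ss)e^(−t/τ); set T = 50.5:
t = −τ ln[(T − T_ss)/(T₀ − T_ss)] = −616.72 · ln(0.52916) = 392.52 s.

393 s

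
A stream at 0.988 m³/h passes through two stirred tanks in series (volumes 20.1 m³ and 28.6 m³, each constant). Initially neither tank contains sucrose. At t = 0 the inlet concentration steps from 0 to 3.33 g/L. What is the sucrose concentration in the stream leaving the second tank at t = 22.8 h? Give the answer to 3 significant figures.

0.800 g/L

Species balance on tank i: dCᵢ/dt = (Cᵢ₋₁ − Cᵢ)/τᵢ with τᵢ = Vᵢ/Q.
τ₁ = 20.1/0.988 = 20.344 h; τ₂ = 28.6/0.988 = 28.947 h.
Solving the cascade with C₁(0)=C₂(0)=0 gives C₂(t) = C_in[1 − (τ₁ e^(−t/τ₁) − τ₂ e^(−t/τ₂))/(τ₁ − τ₂)].
At t = 22.8: e^(−t/τ₁) = 0.32605, e^(−t/τ₂) = 0.45492.
C₂ = 3.33·[1 − (20.344·0.32605 − 28.947·0.45492)/(-8.6032)] = 3.33·0.24034 = 0.80032 g/L.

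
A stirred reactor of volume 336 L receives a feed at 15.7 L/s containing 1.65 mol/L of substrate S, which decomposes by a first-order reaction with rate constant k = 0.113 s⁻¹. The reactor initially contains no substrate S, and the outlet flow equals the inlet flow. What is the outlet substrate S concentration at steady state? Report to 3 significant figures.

V dC/dt = Q(C_in − C) − k V C.
At steady state: 0 = Q C_in − (Q + kV) C_ss, so C_ss = Q C_in/(Q + kV).
C_ss = 15.7·1.65/(15.7 + 0.113·336) = 25.905/53.668 = 0.48269 mol/L.

0.483 mol/L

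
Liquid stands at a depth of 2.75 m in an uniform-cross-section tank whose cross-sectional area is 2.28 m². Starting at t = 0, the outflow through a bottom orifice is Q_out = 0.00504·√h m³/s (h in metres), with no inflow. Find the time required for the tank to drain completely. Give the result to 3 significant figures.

Accumulation of liquid (constant cross-section A): A dh/dt = −0.00504 √h.
This is separable: 2 d(√h)/dt = −0.00504/A, so √h = √h₀ − (0.00504/(2A)) t.
Set h = 0: 2√h₀ = (0.00504/A) t_empty ⇒ t_empty = 2A√h₀/0.00504.
t_empty = 2·2.28·√2.75/0.00504 = 4.5600·1.6583/0.00504 = 1500.4 s.

1500 s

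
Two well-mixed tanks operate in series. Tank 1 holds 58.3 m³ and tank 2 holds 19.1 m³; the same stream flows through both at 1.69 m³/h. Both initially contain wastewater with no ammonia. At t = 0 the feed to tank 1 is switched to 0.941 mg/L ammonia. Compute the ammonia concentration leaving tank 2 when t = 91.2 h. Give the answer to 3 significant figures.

0.842 mg/L

Each tank obeys Vᵢ dCᵢ/dt = Q(Cᵢ₋₁ − Cᵢ), so τᵢ = Vᵢ/Q.
τ₁ = 58.3/1.69 = 34.497 h; τ₂ = 19.1/1.69 = 11.302 h.
Tank 1: C₁ = C_in(1 − e^(−t/τ₁)). Tank 2 (τ₁ ≠ τ₂): C₂ = C_in[1 − (τ₁ e^(−t/τ₁) − τ₂ e^(−t/τ₂))/(τ₁ − τ₂)].
At t = 91.2: e^(−t/τ₁) = 0.071097, e^(−t/τ₂) = 0.00031293.
C₂ = 0.941·[1 − (34.497·0.071097 − 11.302·0.00031293)/(23.195)] = 0.941·0.89441 = 0.84164 mg/L.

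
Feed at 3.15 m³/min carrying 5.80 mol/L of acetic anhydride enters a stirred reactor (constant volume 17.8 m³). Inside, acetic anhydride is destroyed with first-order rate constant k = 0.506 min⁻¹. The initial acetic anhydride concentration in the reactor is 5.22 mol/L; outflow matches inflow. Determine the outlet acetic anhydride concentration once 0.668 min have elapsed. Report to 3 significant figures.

V dC/dt = Q(C_in − C) − k V C.
dC/dt = (Q/V) C_in − (Q/V + k) C; effective rate a = Q/V + k = 0.17697 + 0.506 = 0.68297 min⁻¹.
C_ss = Q C_in/(Q + kV) = 1.5029 mol/L; C(t) = C_ss + (C₀ − C_ss) e^(−a t).
C(0.668) = 1.5029 + (3.7171)·e^(−0.68297·0.668) = 1.5029 + (3.7171)·0.63367 = 3.8583 mol/L.

3.86 mol/L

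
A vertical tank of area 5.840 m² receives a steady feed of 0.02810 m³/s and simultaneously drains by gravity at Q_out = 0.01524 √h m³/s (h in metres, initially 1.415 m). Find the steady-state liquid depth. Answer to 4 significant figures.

3.400 m

Level balance: A dh/dt = 0.02810 − 0.01524 √h. Setting dh/dt = 0:
Q_in = 0.01524 √h_ss ⇒ √h_ss = 0.02810/0.01524 = 1.84383.
h_ss = 1.84383² = 3.39972 m. (Since h₀ = 1.415 m < h_ss, the level will rise toward this value.)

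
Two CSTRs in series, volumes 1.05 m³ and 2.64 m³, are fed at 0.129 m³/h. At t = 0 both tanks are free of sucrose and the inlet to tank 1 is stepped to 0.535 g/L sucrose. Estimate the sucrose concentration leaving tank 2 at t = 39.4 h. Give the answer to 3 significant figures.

Each tank obeys Vᵢ dCᵢ/dt = Q(Cᵢ₋₁ − Cᵢ), so τᵢ = Vᵢ/Q.
τ₁ = 1.05/0.129 = 8.1395 h; τ₂ = 2.64/0.129 = 20.465 h.
Solving the cascade with C₁(0)=C₂(0)=0 gives C₂(t) = C_in[1 − (τ₁ e^(−t/τ₁) − τ₂ e^(−t/τ₂))/(τ₁ − τ₂)].
At t = 39.4: e^(−t/τ₁) = 0.0079025, e^(−t/τ₂) = 0.14584.
C₂ = 0.535·[1 − (8.1395·0.0079025 − 20.465·0.14584)/(-12.326)] = 0.535·0.76306 = 0.40824 g/L.

0.408 g/L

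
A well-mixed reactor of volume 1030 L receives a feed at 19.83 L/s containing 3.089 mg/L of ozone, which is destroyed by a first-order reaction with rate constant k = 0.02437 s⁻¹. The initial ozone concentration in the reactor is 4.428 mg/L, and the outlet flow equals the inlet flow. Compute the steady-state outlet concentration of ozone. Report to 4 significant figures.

Accumulation = in − out − consumed: V dC/dt = Q C_in − Q C − k V C.
At steady state: 0 = Q C_in − (Q + kV) C_ss, so C_ss = Q C_in/(Q + kV).
C_ss = 19.83·3.089/(19.83 + 0.02437·1030) = 61.2549/44.9311 = 1.36331 mg/L.

1.363 mg/L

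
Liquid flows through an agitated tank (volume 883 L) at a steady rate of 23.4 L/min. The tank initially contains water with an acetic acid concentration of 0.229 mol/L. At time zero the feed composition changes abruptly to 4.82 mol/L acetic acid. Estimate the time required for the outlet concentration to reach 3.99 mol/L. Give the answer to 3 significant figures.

Mass balance on the solute (V constant): V dC/dt = Q(C_in − C), so τ = V/Q = 37.735 min.
C(t) = C_in + (C₀ − C_in) e^(−t/τ). Set C = 3.99 and solve for t:
e^(−t/τ) = (C − C_in)/(C₀ − C_in) = (3.99 − 4.82)/(0.229 − 4.82) = 0.18079
t = −τ ln(…) = 37.735 × 1.7104 = 64.543 min.

64.5 min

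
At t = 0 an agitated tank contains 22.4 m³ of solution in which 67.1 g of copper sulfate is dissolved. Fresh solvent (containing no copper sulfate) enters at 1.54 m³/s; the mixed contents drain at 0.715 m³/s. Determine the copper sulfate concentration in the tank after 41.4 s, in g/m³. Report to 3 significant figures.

Total volume: dV/dt = Q_in − Q_out = 0.82500 m³/s, so V(t) = 22.4 + 0.82500 t and V(41.4) = 56.555 m³.
Solute balance: dm/dt = 0 − Q_out C = −Q_out m/V(t).
Separate: dm/m = −Q_out dt/V(t) ⇒ ln(m/m₀) = −(Q_out/(Q_in−Q_out)) ln(V/V₀).
m = m₀ (V₀/V)^(Q_out/(Q_in−Q_out)) = 67.1 × (22.4/56.555)^(0.86667) = 30.070 g.
C = m/V = 30.070/56.555 = 0.53169 g/m³.

0.532 g/m³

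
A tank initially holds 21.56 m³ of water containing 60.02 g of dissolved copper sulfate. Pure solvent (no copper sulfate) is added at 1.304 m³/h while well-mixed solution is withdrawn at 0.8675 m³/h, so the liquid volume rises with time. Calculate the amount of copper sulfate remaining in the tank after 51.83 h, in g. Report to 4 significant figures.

Let m(t) be the amount of copper sulfate. Volume: V(t) = V₀ + (Q_in − Q_out) t = 21.56 + 0.436500 t; V(51.83) = 44.1838 m³.
No copper sulfate enters, so dm/dt = −Q_out · (m/V).
dm/m = −Q_out dt/(V₀ + 0.436500 t); integrating gives ln(m/m₀) = −(Q_out/(Q_in−Q_out)) ln(V/V₀).
m = m₀ (V₀/V)^(Q_out/(Q_in−Q_out)) = 60.02 × (21.56/44.1838)^(1.98740) = 14.4210 g.

14.42 g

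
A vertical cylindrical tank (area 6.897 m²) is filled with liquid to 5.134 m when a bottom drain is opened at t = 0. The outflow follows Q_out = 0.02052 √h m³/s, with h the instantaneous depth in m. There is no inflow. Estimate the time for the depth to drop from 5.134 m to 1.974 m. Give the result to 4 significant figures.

578.7 s

A dh/dt = −Q_out = −0.02052 √h.
This is separable: 2 d(√h)/dt = −0.02052/A, so √h = √h₀ − (0.02052/(2A)) t.
t = 2A(√h₀ − √h)/0.02052 = 2·6.897·(√5.134 − √1.974)/0.02052
  = 13.7940 × (2.26583 − 1.40499) / 0.02052 = 578.677 s.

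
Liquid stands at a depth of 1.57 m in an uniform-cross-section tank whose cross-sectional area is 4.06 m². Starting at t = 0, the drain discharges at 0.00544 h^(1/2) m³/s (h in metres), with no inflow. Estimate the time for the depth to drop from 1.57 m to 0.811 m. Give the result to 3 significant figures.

526 s

A dh/dt = −Q_out = −0.00544 √h.
∫ h^(−1/2) dh = −(0.00544/A) ∫ dt, giving 2√h = 2√h₀ − (0.00544/A) t.
t = 2A(√h₀ − √h)/0.00544 = 2·4.06·(√1.57 − √0.811)/0.00544
  = 8.1200 × (1.2530 − 0.90056) / 0.00544 = 526.07 s.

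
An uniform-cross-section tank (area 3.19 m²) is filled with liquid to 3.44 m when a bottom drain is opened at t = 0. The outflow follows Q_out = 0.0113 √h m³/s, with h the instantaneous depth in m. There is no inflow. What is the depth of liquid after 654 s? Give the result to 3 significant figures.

0.485 m

A dh/dt = −Q_out = −0.0113 √h.
Separate and integrate: 2(√h − √h₀) = −(0.0113/A) t.
√h = √3.44 − 0.0113·654/(2·3.19) = 1.8547 − 1.1583 = 0.69639.
h = 0.69639² = 0.48495 m.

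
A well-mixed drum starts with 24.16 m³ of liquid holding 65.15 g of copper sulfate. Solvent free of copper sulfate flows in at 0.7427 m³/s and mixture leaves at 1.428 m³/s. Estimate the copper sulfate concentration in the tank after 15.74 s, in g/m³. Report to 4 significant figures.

1.421 g/m³

Let m(t) be the amount of copper sulfate. Volume: V(t) = V₀ + (Q_in − Q_out) t = 24.16 − 0.685300 t; V(15.74) = 13.3734 m³.
Species balance (pure solvent in): dm/dt = −Q_out · m/V(t).
Separate: dm/m = −Q_out dt/V(t) ⇒ ln(m/m₀) = −(Q_out/(Q_in−Q_out)) ln(V/V₀).
m = m₀ (V₀/V)^(Q_out/(Q_in−Q_out)) = 65.15 × (24.16/13.3734)^(-2.08376) = 18.9972 g.
C = m/V = 18.9972/13.3734 = 1.42052 g/m³.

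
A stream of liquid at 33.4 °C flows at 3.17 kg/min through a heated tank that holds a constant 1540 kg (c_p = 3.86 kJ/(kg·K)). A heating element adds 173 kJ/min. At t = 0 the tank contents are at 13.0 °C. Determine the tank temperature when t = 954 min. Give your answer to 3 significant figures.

42.7 °C

Heat balance on the well-mixed liquid: M c_p dT/dt = ṁ c_p (T_in − T) + 173.
Rearrange: dT/dt = (T_ss − T)/τ with τ = M/ṁ = 485.80 min and T_ss = T_in + Q̇/(ṁ c_p) = 47.538 °C.
Solution: T(t) = T_ss + (T₀ − T_ss) e^(−t/τ).
T(954) = 47.538 + (-34.538)·e^(−954/485.80) = 47.538 + (-34.538)·0.14033 = 42.692 °C.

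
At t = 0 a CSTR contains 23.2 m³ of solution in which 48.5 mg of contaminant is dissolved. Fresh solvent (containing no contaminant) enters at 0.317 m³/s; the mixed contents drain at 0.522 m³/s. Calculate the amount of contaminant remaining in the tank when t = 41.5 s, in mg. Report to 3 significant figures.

15.2 mg

Let m(t) be the amount of contaminant. Volume: V(t) = V₀ + (Q_in − Q_out) t = 23.2 − 0.20500 t; V(41.5) = 14.692 m³.
Solute balance: dm/dt = 0 − Q_out C = −Q_out m/V(t).
dm/m = −Q_out dt/(V₀ − 0.20500 t); integrating gives ln(m/m₀) = −(Q_out/(Q_in−Q_out)) ln(V/V₀).
m = m₀ (V₀/V)^(Q_out/(Q_in−Q_out)) = 48.5 × (23.2/14.692)^(-2.5463) = 15.155 mg.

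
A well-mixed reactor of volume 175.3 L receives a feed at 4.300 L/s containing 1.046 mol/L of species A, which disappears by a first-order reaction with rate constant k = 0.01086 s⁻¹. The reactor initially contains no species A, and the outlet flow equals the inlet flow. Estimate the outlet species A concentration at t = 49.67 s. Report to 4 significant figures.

Accumulation = in − out − consumed: V dC/dt = Q C_in − Q C − k V C.
dC/dt = (Q/V) C_in − (Q/V + k) C; effective rate a = Q/V + k = 0.0245294 + 0.01086 = 0.0353894 s⁻¹.
C_ss = Q C_in/(Q + kV) = 0.725012 mol/L; C(t) = C_ss + (C₀ − C_ss) e^(−a t).
C(49.67) = 0.725012 + (-0.725012)·e^(−0.0353894·49.67) = 0.725012 + (-0.725012)·0.172425 = 0.600002 mol/L.

0.6000 mol/L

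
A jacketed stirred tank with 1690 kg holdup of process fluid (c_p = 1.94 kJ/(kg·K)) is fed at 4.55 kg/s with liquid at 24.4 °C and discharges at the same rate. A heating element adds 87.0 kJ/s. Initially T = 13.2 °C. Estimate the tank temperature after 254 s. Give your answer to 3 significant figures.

23.6 °C

M c_p dT/dt = ṁ c_p (T_in − T) + Q̇.
Rearrange: dT/dt = (T_ss − T)/τ with τ = M/ṁ = 371.43 s and T_ss = T_in + Q̇/(ṁ c_p) = 34.256 °C.
Solution: T(t) = T_ss + (T₀ − T_ss) e^(−t/τ).
T(254) = 34.256 + (-21.056)·e^(−254/371.43) = 34.256 + (-21.056)·0.50467 = 23.630 °C.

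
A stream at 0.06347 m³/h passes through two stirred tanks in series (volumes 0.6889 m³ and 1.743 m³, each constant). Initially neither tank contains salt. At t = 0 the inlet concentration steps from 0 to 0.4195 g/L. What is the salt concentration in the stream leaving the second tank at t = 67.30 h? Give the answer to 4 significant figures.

0.3602 g/L

Time constants: τᵢ = Vᵢ/Q for each well-mixed tank.
τ₁ = 0.6889/0.06347 = 10.8539 h; τ₂ = 1.743/0.06347 = 27.4618 h.
Solving the cascade with C₁(0)=C₂(0)=0 gives C₂(t) = C_in[1 − (τ₁ e^(−t/τ₁) − τ₂ e^(−t/τ₂))/(τ₁ − τ₂)].
At t = 67.30: e^(−t/τ₁) = 0.00202840, e^(−t/τ₂) = 0.0862351.
C₂ = 0.4195·[1 − (10.8539·0.00202840 − 27.4618·0.0862351)/(-16.6078)] = 0.4195·0.858732 = 0.360238 g/L.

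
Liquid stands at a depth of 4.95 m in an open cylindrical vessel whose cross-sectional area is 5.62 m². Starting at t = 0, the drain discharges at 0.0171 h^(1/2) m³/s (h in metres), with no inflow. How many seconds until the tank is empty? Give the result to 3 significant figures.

1460 s

A dh/dt = −Q_out = −0.0171 √h.
Separate and integrate: 2(√h − √h₀) = −(0.0171/A) t.
Set h = 0: 2√h₀ = (0.0171/A) t_empty ⇒ t_empty = 2A√h₀/0.0171.
t_empty = 2·5.62·√4.95/0.0171 = 11.240·2.2249/0.0171 = 1462.4 s.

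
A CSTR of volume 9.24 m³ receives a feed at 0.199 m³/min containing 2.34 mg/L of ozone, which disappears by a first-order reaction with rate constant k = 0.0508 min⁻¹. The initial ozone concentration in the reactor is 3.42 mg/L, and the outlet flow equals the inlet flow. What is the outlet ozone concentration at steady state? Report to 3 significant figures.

V dC/dt = Q(C_in − C) − k V C.
At steady state: 0 = Q C_in − (Q + kV) C_ss, so C_ss = Q C_in/(Q + kV).
C_ss = 0.199·2.34/(0.199 + 0.0508·9.24) = 0.46566/0.66839 = 0.69669 mg/L.

0.697 mg/L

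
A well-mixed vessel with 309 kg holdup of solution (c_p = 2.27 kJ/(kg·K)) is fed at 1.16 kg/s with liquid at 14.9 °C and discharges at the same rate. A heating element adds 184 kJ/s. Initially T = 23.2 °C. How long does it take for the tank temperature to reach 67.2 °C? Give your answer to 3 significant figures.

Energy balance: M c_p dT/dt = ṁ c_p (T_in − T) + 184.
τ = M/ṁ = 266.38 s; T_ss = T_in + Q̇/(ṁ c_p) = 84.777 °C.
T(t) = T_ss + (T₀ − T_ss) e^(−t/τ). Set T = 67.2:
e^(−t/τ) = (67.2 − 84.777)/(23.2 − 84.777) = 0.28545
t = −266.38 · ln(0.28545) = 333.96 s.

334 s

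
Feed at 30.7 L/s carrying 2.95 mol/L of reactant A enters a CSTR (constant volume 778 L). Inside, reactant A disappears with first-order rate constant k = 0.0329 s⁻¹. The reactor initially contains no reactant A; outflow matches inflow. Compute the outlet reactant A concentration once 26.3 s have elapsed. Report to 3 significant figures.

Species balance: V dC/dt = Q C_in − Q C − k V C.
This is linear with rate a = Q/V + k = 0.072360 s⁻¹.
C_ss = Q C_in/(Q + kV) = 1.6087 mol/L; C(t) = C_ss + (C₀ − C_ss) e^(−a t).
C(26.3) = 1.6087 + (-1.6087)·e^(−0.072360·26.3) = 1.6087 + (-1.6087)·0.14911 = 1.3688 mol/L.

1.37 mol/L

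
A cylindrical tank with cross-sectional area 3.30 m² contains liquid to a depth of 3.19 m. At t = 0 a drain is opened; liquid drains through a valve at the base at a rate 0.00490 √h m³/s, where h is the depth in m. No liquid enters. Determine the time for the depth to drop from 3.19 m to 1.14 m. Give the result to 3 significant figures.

Volume balance on the tank: A dh/dt = −0.00490 √h.
Separate and integrate: 2(√h − √h₀) = −(0.00490/A) t.
t = 2A(√h₀ − √h)/0.00490 = 2·3.30·(√3.19 − √1.14)/0.00490
  = 6.6000 × (1.7861 − 1.0677) / 0.00490 = 967.57 s.

968 s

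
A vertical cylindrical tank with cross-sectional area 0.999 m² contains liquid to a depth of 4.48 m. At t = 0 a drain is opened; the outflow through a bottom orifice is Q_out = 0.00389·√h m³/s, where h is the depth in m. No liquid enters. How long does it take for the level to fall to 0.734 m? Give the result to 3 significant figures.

647 s

Unsteady balance on liquid volume: A dh/dt = −0.00389 √h.
Separate and integrate: 2(√h − √h₀) = −(0.00389/A) t.
t = 2A(√h₀ − √h)/0.00389 = 2·0.999·(√4.48 − √0.734)/0.00389
  = 1.9980 × (2.1166 − 0.85674) / 0.00389 = 647.10 s.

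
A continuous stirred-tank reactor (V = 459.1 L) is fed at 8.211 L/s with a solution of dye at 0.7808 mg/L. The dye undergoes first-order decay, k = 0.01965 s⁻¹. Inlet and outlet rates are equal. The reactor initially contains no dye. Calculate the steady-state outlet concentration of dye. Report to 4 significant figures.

V dC/dt = Q(C_in − C) − k V C.
Steady state (dC/dt = 0): C_ss = Q C_in/(Q + kV) = C_in/(1 + kV/Q).
C_ss = 8.211·0.7808/(8.211 + 0.01965·459.1) = 6.41115/17.2323 = 0.372042 mg/L.

0.3720 mg/L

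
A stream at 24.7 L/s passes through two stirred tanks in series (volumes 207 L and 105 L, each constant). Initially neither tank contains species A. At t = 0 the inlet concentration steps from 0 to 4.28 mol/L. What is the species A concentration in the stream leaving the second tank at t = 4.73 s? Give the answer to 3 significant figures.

Time constants: τᵢ = Vᵢ/Q for each well-mixed tank.
τ₁ = 207/24.7 = 8.3806 s; τ₂ = 105/24.7 = 4.2510 s.
Tank 1: C₁ = C_in(1 − e^(−t/τ₁)). Tank 2 (τ₁ ≠ τ₂): C₂ = C_in[1 − (τ₁ e^(−t/τ₁) − τ₂ e^(−t/τ₂))/(τ₁ − τ₂)].
At t = 4.73: e^(−t/τ₁) = 0.56870, e^(−t/τ₂) = 0.32868.
C₂ = 4.28·[1 − (8.3806·0.56870 − 4.2510·0.32868)/(4.1296)] = 4.28·0.18422 = 0.78845 mol/L.

0.788 mol/L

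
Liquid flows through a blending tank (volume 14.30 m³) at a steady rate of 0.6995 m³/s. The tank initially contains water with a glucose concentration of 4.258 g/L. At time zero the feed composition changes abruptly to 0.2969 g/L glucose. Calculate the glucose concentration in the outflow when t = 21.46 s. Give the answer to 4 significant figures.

Mass balance on the solute (V constant): V dC/dt = Q(C_in − C).
Time constant τ = V/Q = 14.30/0.6995 = 20.4432 s.
This is linear first-order; C(t) = C_in + (C₀ − C_in) e^(−t/τ).
C(21.46) = 0.2969 + (4.258 − 0.2969)·e^(−21.46/20.4432) = 0.2969 + (3.96110)·0.350029 = 1.68340 g/L.

1.683 g/L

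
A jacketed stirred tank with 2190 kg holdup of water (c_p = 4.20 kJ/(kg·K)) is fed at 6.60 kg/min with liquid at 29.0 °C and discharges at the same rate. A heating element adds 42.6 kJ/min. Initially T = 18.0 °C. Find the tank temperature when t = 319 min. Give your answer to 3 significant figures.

25.7 °C

Unsteady energy balance on the tank contents: M c_p dT/dt = ṁ c_p (T_in − T) + 42.6.
τ = M/ṁ = 331.82 min; T_ss = T_in + Q̇/(ṁ c_p) = 29.0 + 42.6/(6.60·4.20) = 30.537 °C.
T approaches T_ss exponentially: T(t) = T_ss + (T₀ − T_ss) e^(−t/τ).
T(319) = 30.537 + (-12.537)·e^(−319/331.82) = 30.537 + (-12.537)·0.38237 = 25.743 °C.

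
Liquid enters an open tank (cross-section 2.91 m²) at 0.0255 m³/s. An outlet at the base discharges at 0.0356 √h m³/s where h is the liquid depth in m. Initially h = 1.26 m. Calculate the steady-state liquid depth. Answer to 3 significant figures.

A dh/dt = Q_in − 0.0356 √h. Steady state requires inflow = outflow:
Q_in = 0.0356 √h_ss ⇒ √h_ss = 0.0255/0.0356 = 0.71629.
h_ss = 0.71629² = 0.51307 m. (Since h₀ = 1.26 m > h_ss, the level will fall toward this value.)

0.513 m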